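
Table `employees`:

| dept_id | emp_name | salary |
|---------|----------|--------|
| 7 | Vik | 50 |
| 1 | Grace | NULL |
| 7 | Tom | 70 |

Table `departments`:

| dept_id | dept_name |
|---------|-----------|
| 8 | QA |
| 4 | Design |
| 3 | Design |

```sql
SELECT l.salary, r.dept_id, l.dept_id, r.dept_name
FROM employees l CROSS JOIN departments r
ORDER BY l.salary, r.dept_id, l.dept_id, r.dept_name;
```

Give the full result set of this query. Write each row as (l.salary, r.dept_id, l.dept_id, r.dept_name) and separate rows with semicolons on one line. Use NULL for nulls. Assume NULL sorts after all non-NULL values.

(50, 3, 7, Design); (50, 4, 7, Design); (50, 8, 7, QA); (70, 3, 7, Design); (70, 4, 7, Design); (70, 8, 7, QA); (NULL, 3, 1, Design); (NULL, 4, 1, Design); (NULL, 8, 1, QA)

CROSS JOIN pairs every row of `employees` with every row of `departments`: 3 × 3 = 9 rows.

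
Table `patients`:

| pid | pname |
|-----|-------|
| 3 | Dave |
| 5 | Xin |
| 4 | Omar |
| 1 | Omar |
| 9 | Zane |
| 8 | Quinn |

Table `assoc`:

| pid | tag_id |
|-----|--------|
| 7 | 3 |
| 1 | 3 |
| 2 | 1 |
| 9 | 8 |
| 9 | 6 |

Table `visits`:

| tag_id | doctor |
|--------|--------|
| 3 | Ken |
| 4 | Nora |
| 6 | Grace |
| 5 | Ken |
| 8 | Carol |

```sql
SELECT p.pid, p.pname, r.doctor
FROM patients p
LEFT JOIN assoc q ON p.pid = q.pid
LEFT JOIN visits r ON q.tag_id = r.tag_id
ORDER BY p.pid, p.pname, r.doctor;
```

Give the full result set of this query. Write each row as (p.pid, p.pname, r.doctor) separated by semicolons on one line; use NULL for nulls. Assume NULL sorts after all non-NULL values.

(1, Omar, Ken); (3, Dave, NULL); (4, Omar, NULL); (5, Xin, NULL); (8, Quinn, NULL); (9, Zane, Carol); (9, Zane, Grace)

Joins associate left-to-right: patients LEFT JOIN assoc on pid gives 7 intermediate row(s).
Then LEFT JOIN `visits r` on tag_id: each of those 7 rows is kept; rows whose q.tag_id has no match in r get NULL for r's columns.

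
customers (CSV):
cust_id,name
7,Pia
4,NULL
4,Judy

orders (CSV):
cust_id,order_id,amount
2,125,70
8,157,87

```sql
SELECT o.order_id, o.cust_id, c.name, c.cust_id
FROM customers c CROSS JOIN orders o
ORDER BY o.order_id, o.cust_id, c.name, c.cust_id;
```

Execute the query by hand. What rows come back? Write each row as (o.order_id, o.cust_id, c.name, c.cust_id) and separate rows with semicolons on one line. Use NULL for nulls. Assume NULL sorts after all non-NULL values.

(125, 2, Judy, 4); (125, 2, Pia, 7); (125, 2, NULL, 4); (157, 8, Judy, 4); (157, 8, Pia, 7); (157, 8, NULL, 4)

CROSS JOIN pairs every row of `customers` with every row of `orders`: 3 × 2 = 6 rows.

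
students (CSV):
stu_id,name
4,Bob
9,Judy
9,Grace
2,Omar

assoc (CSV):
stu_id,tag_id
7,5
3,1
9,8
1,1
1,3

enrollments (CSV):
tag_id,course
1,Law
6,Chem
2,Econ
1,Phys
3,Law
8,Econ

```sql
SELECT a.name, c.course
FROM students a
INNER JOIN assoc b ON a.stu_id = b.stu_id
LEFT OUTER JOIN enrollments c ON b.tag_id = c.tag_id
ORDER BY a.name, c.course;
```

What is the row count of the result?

Step 1 — a INNER JOIN b on stu_id → 2 row(s).
Then LEFT JOIN `enrollments c` on tag_id: each of those 2 rows is kept; rows whose b.tag_id has no match in c get NULL for c's columns.
Result: 2 row(s).

2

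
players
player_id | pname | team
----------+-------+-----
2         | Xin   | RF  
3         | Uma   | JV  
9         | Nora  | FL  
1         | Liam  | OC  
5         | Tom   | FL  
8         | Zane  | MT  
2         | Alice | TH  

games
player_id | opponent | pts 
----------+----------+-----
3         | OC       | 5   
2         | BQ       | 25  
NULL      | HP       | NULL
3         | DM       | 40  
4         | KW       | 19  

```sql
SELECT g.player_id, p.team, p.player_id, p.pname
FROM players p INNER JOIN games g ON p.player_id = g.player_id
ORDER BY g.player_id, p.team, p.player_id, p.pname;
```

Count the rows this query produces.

4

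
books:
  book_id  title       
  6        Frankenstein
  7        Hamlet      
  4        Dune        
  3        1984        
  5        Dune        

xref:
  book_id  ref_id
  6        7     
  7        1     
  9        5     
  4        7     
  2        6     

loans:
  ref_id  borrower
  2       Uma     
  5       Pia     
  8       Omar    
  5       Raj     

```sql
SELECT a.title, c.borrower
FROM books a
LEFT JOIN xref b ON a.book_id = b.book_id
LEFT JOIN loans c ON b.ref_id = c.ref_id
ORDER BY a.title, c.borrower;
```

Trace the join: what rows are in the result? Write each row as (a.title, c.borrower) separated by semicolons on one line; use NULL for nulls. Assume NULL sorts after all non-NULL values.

Step 1 — a LEFT JOIN b on book_id → 5 row(s).
Then LEFT JOIN `loans c` on ref_id: each of those 5 rows is kept; rows whose b.ref_id has no match in c get NULL for c's columns.

(1984, NULL); (Dune, NULL); (Dune, NULL); (Frankenstein, NULL); (Hamlet, NULL)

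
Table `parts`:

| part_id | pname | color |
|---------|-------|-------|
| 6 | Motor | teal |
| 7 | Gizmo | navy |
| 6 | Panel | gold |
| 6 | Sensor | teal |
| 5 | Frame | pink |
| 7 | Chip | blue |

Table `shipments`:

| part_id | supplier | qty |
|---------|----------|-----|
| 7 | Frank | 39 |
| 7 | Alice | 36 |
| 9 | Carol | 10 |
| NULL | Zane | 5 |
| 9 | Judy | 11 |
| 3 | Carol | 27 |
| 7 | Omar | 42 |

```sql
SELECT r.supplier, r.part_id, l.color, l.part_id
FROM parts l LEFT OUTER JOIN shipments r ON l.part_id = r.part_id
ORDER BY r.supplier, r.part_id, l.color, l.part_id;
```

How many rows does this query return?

LEFT JOIN keeps every row from `parts`; unmatched rows get NULL for `shipments`'s columns.
Matching on l.part_id = r.part_id. A NULL in a compared column never satisfies the condition.
- l[0] part_id=6 → no match; kept with NULLs on the r side.
- l[1] part_id=7 → 3 match(es) in r → 3 row(s).
- l[2] part_id=6 → no match; kept with NULLs on the r side.
- l[3] part_id=6 → no match; kept with NULLs on the r side.
- l[4] part_id=5 → no match; kept with NULLs on the r side.
- l[5] part_id=7 → 3 match(es) in r → 3 row(s).
Total: 6 matched + 4 padded = 10 rows.

10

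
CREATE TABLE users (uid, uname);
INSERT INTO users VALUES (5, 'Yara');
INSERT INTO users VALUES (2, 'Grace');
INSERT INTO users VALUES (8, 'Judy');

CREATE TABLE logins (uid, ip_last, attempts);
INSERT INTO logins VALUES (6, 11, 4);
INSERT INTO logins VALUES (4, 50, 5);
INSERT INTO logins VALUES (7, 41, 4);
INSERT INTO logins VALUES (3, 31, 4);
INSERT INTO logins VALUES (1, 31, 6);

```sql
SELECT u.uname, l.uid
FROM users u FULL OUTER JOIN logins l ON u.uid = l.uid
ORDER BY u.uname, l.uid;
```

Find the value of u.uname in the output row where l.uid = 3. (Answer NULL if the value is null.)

NULL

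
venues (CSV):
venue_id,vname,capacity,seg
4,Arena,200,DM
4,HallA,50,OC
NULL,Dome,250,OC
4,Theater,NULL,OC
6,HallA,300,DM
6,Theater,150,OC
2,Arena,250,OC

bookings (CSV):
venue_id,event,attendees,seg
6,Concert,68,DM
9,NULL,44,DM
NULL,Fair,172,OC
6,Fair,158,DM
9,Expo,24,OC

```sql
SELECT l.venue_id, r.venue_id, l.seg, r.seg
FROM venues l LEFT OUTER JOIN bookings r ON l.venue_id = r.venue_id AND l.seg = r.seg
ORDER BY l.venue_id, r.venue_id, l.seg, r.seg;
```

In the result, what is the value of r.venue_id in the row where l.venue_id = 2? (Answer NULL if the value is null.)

NULL

LEFT JOIN keeps every row from `venues`; unmatched rows get NULL for `bookings`'s columns.
Matching on l.venue_id = r.venue_id AND l.seg = r.seg. A NULL in a compared column never satisfies the condition.
- l row (venue_id=4, seg=DM): no match → kept, r columns NULL.
- l row (venue_id=4, seg=OC): no match → kept, r columns NULL.
- l row (venue_id=NULL, seg=OC): no match → kept, r columns NULL.
- l row (venue_id=4, seg=OC): no match → kept, r columns NULL.
- l row (venue_id=6, seg=DM): matches 2 r row(s) → 2 output row(s).
- l row (venue_id=6, seg=OC): no match → kept, r columns NULL.
- l row (venue_id=2, seg=OC): no match → kept, r columns NULL.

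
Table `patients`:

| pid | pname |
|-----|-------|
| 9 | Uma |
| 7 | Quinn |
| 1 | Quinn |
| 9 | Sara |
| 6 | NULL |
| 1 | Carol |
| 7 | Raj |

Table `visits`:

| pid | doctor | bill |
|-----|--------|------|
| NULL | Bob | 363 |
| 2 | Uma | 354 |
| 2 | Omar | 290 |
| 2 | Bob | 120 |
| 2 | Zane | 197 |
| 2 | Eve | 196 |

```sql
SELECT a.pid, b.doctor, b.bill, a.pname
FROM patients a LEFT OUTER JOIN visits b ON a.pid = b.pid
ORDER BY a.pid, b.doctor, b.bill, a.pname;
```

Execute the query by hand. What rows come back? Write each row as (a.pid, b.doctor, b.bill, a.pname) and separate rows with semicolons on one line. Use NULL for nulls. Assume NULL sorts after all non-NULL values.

(1, NULL, NULL, Carol); (1, NULL, NULL, Quinn); (6, NULL, NULL, NULL); (7, NULL, NULL, Quinn); (7, NULL, NULL, Raj); (9, NULL, NULL, Sara); (9, NULL, NULL, Uma)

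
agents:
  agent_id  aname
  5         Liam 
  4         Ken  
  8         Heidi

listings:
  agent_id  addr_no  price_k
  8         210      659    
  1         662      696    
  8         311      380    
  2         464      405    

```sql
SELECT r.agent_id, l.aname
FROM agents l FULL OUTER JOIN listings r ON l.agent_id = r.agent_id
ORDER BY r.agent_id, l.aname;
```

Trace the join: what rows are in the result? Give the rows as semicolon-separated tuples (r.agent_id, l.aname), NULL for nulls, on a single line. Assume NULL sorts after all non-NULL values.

(1, NULL); (2, NULL); (8, Heidi); (8, Heidi); (NULL, Ken); (NULL, Liam)

FULL OUTER JOIN keeps every row from both sides; unmatched rows get NULL for the other side's columns.
Matching on l.agent_id = r.agent_id.
- l row (agent_id=5): no match → kept, r columns NULL.
- l row (agent_id=4): no match → kept, r columns NULL.
- l row (agent_id=8): matches 2 r row(s) → 2 output row(s).
- 2 row(s) from r found no l partner → padded with NULL.
After projecting and ordering:
r.agent_id | l.aname
1 | NULL
2 | NULL
8 | Heidi
8 | Heidi
NULL | Ken
NULL | Liam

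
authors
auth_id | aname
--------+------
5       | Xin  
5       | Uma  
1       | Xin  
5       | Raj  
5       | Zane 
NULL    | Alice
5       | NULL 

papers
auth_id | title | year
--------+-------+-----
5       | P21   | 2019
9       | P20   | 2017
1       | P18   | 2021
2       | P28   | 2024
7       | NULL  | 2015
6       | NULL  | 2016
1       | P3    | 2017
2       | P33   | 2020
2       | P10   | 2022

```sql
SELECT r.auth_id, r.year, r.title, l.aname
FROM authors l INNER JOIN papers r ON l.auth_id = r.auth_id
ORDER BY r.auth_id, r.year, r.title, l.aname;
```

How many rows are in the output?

7

INNER JOIN keeps only pairs where the ON condition holds.
Matching on l.auth_id = r.auth_id. A NULL in a compared column never satisfies the condition.
- l row (auth_id=5): matches 1 r row(s) → 1 output row(s).
- l row (auth_id=5): matches 1 r row(s) → 1 output row(s).
- l row (auth_id=1): matches 2 r row(s) → 2 output row(s).
- l row (auth_id=5): matches 1 r row(s) → 1 output row(s).
- l row (auth_id=5): matches 1 r row(s) → 1 output row(s).
- l row (auth_id=NULL): no match → dropped.
- l row (auth_id=5): matches 1 r row(s) → 1 output row(s).
Total: 7 rows.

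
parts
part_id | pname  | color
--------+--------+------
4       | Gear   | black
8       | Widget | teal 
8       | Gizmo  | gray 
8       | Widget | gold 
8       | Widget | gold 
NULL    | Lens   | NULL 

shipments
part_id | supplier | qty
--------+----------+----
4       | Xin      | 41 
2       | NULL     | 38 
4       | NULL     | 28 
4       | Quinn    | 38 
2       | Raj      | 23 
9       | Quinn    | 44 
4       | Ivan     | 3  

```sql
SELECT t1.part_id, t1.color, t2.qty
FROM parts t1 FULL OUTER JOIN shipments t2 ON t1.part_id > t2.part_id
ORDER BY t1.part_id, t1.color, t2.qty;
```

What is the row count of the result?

FULL OUTER JOIN keeps every row from both sides; unmatched rows get NULL for the other side's columns.
Matching on t1.part_id > t2.part_id. A NULL in a compared column never satisfies the condition.
Matched pairs: 26; unmatched t1 rows kept: 1; unmatched t2 rows kept: 1.
Total: 26 matched + 2 padded = 28 rows.

28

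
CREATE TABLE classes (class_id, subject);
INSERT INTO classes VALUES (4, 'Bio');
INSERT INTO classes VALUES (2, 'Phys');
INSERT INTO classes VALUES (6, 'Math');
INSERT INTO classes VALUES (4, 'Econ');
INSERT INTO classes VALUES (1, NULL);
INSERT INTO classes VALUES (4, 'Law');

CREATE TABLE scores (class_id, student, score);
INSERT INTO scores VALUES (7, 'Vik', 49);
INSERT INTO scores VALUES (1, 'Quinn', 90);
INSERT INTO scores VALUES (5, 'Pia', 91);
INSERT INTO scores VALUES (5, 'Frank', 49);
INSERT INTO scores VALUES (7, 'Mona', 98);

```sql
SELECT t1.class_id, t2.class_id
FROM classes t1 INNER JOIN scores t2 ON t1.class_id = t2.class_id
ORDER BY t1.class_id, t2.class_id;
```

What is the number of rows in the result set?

1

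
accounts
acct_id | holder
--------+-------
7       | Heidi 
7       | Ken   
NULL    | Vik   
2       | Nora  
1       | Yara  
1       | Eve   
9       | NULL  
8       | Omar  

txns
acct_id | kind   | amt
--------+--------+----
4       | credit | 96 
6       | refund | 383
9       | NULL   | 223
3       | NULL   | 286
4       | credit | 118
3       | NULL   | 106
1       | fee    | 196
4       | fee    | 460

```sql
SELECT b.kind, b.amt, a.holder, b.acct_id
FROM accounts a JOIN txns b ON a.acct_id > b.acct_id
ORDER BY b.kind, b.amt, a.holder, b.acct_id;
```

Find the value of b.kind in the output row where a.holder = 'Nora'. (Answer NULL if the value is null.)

fee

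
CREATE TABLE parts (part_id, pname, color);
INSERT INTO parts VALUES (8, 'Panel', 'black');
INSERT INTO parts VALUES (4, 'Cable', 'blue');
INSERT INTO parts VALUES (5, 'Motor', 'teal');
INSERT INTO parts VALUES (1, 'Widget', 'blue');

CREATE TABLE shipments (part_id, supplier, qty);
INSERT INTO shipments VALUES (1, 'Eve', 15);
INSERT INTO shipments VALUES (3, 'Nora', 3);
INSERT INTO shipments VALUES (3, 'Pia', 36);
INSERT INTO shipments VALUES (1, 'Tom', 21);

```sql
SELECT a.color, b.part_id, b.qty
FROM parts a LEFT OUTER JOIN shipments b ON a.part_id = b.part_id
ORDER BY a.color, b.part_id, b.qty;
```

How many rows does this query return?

LEFT JOIN keeps every row from `parts`; unmatched rows get NULL for `shipments`'s columns.
Matching on a.part_id = b.part_id.
- part_id=8: no b row matches, row kept with b columns NULL.
- part_id=4: no b row matches, row kept with b columns NULL.
- part_id=5: no b row matches, row kept with b columns NULL.
- part_id=1: 2 matching b row(s), so 2 row(s) emitted.
Total: 2 matched + 3 padded = 5 rows.

5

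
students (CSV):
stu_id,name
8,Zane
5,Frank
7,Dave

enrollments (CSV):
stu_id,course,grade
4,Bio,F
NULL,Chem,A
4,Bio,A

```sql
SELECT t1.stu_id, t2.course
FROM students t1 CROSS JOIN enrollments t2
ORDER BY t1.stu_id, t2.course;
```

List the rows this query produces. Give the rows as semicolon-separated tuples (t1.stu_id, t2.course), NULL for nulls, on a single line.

(5, Bio); (5, Bio); (5, Chem); (7, Bio); (7, Bio); (7, Chem); (8, Bio); (8, Bio); (8, Chem)

CROSS JOIN pairs every row of `students` with every row of `enrollments`: 3 × 3 = 9 rows.
After projecting and ordering:
t1.stu_id | t2.course
5 | Bio
5 | Bio
5 | Chem
7 | Bio
7 | Bio
7 | Chem
8 | Bio
8 | Bio
8 | Chem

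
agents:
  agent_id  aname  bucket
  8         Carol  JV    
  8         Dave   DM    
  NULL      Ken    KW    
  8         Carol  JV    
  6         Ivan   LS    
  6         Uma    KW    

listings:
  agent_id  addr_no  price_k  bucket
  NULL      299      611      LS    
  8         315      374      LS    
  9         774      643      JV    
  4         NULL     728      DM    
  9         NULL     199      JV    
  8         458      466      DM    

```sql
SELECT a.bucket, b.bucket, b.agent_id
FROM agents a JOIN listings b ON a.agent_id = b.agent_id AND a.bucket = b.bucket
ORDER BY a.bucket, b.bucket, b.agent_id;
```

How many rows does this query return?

1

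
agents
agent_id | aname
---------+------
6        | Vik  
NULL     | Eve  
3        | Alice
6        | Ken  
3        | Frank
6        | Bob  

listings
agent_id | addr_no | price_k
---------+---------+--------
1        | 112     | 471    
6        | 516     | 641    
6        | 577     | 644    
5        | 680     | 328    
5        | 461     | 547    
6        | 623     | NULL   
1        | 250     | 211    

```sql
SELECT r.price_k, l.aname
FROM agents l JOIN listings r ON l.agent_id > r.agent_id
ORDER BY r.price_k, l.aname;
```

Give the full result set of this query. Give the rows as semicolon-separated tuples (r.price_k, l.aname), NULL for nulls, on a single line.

(211, Alice); (211, Bob); (211, Frank); (211, Ken); (211, Vik); (328, Bob); (328, Ken); (328, Vik); (471, Alice); (471, Bob); (471, Frank); (471, Ken); (471, Vik); (547, Bob); (547, Ken); (547, Vik)

INNER JOIN keeps only pairs where the ON condition holds.
Matching on l.agent_id > r.agent_id. A NULL in a compared column never satisfies the condition.
Matched pairs: 16.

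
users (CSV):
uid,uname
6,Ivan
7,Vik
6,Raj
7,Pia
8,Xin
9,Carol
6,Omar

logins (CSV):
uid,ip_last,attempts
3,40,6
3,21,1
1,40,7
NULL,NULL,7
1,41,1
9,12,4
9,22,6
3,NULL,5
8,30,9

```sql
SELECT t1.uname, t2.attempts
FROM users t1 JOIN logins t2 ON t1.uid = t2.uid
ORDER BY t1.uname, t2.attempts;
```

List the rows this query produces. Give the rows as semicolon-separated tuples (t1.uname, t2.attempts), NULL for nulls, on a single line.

(Carol, 4); (Carol, 6); (Xin, 9)

INNER JOIN keeps only pairs where the ON condition holds.
Matching on t1.uid = t2.uid. A NULL in a compared column never satisfies the condition.
- t1 (uid=6) has no partner → excluded.
- t1 (uid=7) has no partner → excluded.
- t1 (uid=6) has no partner → excluded.
- t1 (uid=7) has no partner → excluded.
- t1 (uid=8) pairs with 1 row(s) of t2.
- t1 (uid=9) pairs with 2 row(s) of t2.
- t1 (uid=6) has no partner → excluded.
After projecting and ordering:
t1.uname | t2.attempts
Carol | 4
Carol | 6
Xin | 9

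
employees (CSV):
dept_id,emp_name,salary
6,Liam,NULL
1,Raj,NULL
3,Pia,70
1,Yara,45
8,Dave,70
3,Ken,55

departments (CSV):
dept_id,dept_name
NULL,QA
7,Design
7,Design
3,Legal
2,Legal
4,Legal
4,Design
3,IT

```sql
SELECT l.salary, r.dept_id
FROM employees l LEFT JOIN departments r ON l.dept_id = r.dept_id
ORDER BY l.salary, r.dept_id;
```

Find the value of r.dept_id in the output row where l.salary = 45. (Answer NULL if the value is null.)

NULL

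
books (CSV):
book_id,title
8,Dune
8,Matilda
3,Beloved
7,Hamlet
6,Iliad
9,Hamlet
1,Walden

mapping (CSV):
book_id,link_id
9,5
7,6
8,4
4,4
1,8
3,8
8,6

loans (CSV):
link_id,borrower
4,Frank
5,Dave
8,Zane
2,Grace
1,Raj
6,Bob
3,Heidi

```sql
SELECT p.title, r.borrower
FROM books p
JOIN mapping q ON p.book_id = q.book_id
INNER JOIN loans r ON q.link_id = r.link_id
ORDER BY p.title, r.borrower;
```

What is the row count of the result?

8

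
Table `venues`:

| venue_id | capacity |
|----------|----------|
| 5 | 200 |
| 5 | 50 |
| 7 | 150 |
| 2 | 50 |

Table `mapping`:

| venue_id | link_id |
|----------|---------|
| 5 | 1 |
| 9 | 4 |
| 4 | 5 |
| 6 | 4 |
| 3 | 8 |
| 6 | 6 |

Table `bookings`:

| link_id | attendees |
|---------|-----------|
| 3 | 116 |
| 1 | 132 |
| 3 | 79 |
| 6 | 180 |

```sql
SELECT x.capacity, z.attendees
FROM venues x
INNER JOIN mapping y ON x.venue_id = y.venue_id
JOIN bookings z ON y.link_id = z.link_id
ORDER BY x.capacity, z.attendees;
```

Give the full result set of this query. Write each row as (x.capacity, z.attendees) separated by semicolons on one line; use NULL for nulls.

(50, 132); (200, 132)

Evaluate left to right. First `venues x INNER JOIN mapping y` on venue_id: 2 row(s).
Then INNER JOIN `bookings z` on link_id: keep only rows whose y.link_id appears in z.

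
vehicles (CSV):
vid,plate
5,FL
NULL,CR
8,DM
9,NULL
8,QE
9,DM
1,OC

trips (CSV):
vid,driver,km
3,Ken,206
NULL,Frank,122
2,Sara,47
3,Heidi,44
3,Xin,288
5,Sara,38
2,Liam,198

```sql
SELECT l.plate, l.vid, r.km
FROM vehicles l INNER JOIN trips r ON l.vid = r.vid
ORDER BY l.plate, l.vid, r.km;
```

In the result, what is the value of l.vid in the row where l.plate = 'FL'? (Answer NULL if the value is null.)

5

INNER JOIN keeps only pairs where the ON condition holds.
Matching on l.vid = r.vid. A NULL in a compared column never satisfies the condition.
Matched pairs: 1.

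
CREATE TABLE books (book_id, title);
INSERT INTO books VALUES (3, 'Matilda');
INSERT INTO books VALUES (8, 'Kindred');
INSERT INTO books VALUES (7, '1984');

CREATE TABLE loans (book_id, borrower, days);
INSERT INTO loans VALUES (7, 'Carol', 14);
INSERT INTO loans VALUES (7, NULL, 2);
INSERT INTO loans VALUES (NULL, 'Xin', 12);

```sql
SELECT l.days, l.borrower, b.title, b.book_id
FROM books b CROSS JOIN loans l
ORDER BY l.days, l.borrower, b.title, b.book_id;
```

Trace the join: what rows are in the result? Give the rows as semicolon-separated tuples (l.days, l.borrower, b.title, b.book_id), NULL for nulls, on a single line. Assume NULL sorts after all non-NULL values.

CROSS JOIN pairs every row of `books` with every row of `loans`: 3 × 3 = 9 rows.
After projecting and ordering:
l.days | l.borrower | b.title | b.book_id
2 | NULL | 1984 | 7
2 | NULL | Kindred | 8
2 | NULL | Matilda | 3
12 | Xin | 1984 | 7
12 | Xin | Kindred | 8
12 | Xin | Matilda | 3
14 | Carol | 1984 | 7
14 | Carol | Kindred | 8
14 | Carol | Matilda | 3

(2, NULL, 1984, 7); (2, NULL, Kindred, 8); (2, NULL, Matilda, 3); (12, Xin, 1984, 7); (12, Xin, Kindred, 8); (12, Xin, Matilda, 3); (14, Carol, 1984, 7); (14, Carol, Kindred, 8); (14, Carol, Matilda, 3)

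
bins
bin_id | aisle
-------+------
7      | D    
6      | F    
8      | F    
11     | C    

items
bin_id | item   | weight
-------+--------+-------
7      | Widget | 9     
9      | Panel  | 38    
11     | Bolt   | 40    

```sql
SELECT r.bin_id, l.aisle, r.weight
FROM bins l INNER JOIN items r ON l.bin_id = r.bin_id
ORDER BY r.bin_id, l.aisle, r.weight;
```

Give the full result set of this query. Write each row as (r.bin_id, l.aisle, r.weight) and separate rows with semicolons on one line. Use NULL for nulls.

(7, D, 9); (11, C, 40)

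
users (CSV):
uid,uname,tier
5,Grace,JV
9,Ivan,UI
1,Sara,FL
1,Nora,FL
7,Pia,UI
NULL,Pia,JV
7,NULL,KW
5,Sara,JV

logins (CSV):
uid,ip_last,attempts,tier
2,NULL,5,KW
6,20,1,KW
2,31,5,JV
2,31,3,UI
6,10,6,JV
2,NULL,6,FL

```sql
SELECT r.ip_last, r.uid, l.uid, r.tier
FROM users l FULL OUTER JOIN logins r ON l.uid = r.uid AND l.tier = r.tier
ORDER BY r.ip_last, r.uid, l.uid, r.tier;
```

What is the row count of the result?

14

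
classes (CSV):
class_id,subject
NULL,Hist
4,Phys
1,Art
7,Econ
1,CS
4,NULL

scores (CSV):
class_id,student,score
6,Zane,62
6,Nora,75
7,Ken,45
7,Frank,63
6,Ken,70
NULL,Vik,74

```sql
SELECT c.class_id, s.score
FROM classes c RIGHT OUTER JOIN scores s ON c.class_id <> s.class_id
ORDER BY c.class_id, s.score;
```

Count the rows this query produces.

24

RIGHT JOIN keeps every row from `scores`; unmatched rows get NULL for `classes`'s columns.
Matching on c.class_id <> s.class_id. A NULL in a compared column never satisfies the condition.
Matched pairs: 23; unmatched s rows kept: 1.
Total: 23 matched + 1 padded = 24 rows.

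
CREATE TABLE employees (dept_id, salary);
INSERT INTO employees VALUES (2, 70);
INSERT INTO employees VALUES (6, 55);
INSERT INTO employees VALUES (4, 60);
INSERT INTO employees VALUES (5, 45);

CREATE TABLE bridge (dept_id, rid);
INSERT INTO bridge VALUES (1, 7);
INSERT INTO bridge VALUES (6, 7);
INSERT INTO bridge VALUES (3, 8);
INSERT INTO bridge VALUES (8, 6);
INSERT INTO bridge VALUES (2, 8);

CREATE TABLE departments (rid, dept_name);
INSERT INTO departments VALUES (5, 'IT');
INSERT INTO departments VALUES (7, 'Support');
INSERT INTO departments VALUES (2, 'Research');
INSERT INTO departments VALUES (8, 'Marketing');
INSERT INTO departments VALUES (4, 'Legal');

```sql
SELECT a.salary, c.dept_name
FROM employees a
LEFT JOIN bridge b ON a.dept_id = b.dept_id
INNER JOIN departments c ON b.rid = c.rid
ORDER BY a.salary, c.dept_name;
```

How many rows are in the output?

Evaluate left to right. First `employees a LEFT JOIN bridge b` on dept_id: 4 row(s).
Then INNER JOIN `departments c` on rid: keep only rows whose b.rid appears in c.
Result: 2 row(s).

2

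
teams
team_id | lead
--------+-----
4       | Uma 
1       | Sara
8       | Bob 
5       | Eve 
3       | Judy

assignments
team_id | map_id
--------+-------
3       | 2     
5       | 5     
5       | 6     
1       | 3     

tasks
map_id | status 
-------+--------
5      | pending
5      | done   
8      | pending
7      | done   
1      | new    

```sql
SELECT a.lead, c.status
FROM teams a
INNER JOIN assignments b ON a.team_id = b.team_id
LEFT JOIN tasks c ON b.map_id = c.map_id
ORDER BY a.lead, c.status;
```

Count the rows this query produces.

Step 1 — a INNER JOIN b on team_id → 4 row(s).
Then LEFT JOIN `tasks c` on map_id: each of those 4 rows is kept; rows whose b.map_id has no match in c get NULL for c's columns.
Result: 5 row(s).

5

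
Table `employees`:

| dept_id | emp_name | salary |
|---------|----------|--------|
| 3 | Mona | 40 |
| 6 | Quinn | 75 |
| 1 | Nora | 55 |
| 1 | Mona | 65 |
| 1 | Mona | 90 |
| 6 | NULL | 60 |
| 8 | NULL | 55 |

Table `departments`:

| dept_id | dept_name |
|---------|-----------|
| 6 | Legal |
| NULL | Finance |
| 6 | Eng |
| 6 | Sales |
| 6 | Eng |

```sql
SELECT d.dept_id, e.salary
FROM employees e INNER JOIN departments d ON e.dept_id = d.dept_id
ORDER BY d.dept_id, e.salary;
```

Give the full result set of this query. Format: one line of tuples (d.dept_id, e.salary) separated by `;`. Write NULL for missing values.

(6, 60); (6, 60); (6, 60); (6, 60); (6, 75); (6, 75); (6, 75); (6, 75)

INNER JOIN keeps only pairs where the ON condition holds.
Matching on e.dept_id = d.dept_id. A NULL in a compared column never satisfies the condition.
- e row (dept_id=3): no match → dropped.
- e row (dept_id=6): matches 4 d row(s) → 4 output row(s).
- e row (dept_id=1): no match → dropped.
- e row (dept_id=1): no match → dropped.
- e row (dept_id=1): no match → dropped.
- e row (dept_id=6): matches 4 d row(s) → 4 output row(s).
- e row (dept_id=8): no match → dropped.
After projecting and ordering:
d.dept_id | e.salary
6 | 60
6 | 60
6 | 60
6 | 60
6 | 75
6 | 75
6 | 75
6 | 75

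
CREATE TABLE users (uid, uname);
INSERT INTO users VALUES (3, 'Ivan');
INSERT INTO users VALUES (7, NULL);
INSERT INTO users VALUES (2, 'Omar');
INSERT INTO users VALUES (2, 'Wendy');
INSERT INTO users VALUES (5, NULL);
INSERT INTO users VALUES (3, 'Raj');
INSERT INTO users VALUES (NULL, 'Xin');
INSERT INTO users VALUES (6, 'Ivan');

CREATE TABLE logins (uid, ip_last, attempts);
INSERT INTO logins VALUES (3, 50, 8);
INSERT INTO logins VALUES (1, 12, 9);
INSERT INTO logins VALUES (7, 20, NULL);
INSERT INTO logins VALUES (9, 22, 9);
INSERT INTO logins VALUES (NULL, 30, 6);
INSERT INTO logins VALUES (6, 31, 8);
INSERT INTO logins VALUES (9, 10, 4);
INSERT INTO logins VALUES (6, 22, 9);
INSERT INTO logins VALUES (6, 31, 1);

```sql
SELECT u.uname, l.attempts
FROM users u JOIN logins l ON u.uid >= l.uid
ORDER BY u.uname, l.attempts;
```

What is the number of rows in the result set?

INNER JOIN keeps only pairs where the ON condition holds.
Matching on u.uid >= l.uid. A NULL in a compared column never satisfies the condition.
Matched pairs: 19.
Total: 19 rows.

19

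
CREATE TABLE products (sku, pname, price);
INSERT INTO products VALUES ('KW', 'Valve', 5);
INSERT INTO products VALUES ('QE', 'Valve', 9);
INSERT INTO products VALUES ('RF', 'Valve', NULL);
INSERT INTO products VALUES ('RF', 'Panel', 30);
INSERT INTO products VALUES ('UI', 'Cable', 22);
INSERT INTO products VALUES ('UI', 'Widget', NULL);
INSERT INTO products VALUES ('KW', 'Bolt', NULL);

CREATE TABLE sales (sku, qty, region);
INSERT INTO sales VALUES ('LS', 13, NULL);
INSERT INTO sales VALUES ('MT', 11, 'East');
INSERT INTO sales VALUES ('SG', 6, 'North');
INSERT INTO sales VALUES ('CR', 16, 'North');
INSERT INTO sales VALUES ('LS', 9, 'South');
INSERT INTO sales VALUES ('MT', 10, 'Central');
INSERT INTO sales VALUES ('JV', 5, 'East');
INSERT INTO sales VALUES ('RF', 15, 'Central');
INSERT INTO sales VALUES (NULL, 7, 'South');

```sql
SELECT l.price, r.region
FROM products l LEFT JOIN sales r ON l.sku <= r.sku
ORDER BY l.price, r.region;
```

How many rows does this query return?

20

LEFT JOIN keeps every row from `products`; unmatched rows get NULL for `sales`'s columns.
Matching on l.sku <= r.sku. A NULL in a compared column never satisfies the condition.
Matched pairs: 18; unmatched l rows kept: 2.
Total: 18 matched + 2 padded = 20 rows.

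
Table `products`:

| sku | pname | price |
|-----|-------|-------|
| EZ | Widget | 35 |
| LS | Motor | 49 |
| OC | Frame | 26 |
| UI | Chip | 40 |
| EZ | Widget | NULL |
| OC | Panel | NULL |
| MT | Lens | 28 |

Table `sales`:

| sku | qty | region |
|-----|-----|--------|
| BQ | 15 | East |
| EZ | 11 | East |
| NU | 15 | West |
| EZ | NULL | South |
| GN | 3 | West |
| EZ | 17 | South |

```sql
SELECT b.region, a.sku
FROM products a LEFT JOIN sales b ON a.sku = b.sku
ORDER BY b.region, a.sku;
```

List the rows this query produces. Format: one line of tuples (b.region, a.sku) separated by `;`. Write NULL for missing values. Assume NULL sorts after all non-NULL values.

LEFT JOIN keeps every row from `products`; unmatched rows get NULL for `sales`'s columns.
Matching on a.sku = b.sku.
- sku=EZ: 3 matching b row(s), so 3 row(s) emitted.
- sku=LS: no b row matches, row kept with b columns NULL.
- sku=OC: no b row matches, row kept with b columns NULL.
- sku=UI: no b row matches, row kept with b columns NULL.
- sku=EZ: 3 matching b row(s), so 3 row(s) emitted.
- sku=OC: no b row matches, row kept with b columns NULL.
- sku=MT: no b row matches, row kept with b columns NULL.

(East, EZ); (East, EZ); (South, EZ); (South, EZ); (South, EZ); (South, EZ); (NULL, LS); (NULL, MT); (NULL, OC); (NULL, OC); (NULL, UI)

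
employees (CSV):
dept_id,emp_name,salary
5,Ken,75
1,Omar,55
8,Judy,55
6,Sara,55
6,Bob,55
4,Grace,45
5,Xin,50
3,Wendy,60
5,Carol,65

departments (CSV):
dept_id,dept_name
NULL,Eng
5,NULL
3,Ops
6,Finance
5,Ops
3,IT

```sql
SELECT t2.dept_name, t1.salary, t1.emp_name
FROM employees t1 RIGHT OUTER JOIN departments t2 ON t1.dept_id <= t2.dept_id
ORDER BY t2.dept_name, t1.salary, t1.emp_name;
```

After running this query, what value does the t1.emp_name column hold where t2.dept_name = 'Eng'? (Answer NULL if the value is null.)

RIGHT JOIN keeps every row from `departments`; unmatched rows get NULL for `employees`'s columns.
Matching on t1.dept_id <= t2.dept_id. A NULL in a compared column never satisfies the condition.
- dept_id=5: 3 matching t2 row(s), so 3 row(s) emitted.
- dept_id=1: 5 matching t2 row(s), so 5 row(s) emitted.
- dept_id=8: no matching t2 row.
- dept_id=6: 1 matching t2 row(s), so 1 row(s) emitted.
- dept_id=6: 1 matching t2 row(s), so 1 row(s) emitted.
- dept_id=4: 3 matching t2 row(s), so 3 row(s) emitted.
- dept_id=5: 3 matching t2 row(s), so 3 row(s) emitted.
- dept_id=3: 5 matching t2 row(s), so 5 row(s) emitted.
- dept_id=5: 3 matching t2 row(s), so 3 row(s) emitted.
- 1 t2 row(s) had no t1 match → kept, t1 columns NULL.

NULL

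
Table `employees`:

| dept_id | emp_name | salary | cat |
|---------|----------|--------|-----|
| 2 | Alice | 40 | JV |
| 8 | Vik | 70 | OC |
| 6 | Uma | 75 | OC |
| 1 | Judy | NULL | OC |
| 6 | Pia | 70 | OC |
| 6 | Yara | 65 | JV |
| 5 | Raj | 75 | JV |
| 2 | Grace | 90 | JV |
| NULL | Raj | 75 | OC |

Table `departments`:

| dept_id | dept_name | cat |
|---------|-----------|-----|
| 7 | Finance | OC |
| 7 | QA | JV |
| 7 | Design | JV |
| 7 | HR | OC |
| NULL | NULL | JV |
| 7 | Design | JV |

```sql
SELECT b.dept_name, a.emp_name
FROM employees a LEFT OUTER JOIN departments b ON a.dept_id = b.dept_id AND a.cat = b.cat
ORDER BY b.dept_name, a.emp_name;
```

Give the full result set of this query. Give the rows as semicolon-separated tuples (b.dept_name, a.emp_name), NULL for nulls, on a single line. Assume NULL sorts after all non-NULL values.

(NULL, Alice); (NULL, Grace); (NULL, Judy); (NULL, Pia); (NULL, Raj); (NULL, Raj); (NULL, Uma); (NULL, Vik); (NULL, Yara)

LEFT JOIN keeps every row from `employees`; unmatched rows get NULL for `departments`'s columns.
Matching on a.dept_id = b.dept_id AND a.cat = b.cat. A NULL in a compared column never satisfies the condition.
Matched pairs: 0; unmatched a rows kept: 9.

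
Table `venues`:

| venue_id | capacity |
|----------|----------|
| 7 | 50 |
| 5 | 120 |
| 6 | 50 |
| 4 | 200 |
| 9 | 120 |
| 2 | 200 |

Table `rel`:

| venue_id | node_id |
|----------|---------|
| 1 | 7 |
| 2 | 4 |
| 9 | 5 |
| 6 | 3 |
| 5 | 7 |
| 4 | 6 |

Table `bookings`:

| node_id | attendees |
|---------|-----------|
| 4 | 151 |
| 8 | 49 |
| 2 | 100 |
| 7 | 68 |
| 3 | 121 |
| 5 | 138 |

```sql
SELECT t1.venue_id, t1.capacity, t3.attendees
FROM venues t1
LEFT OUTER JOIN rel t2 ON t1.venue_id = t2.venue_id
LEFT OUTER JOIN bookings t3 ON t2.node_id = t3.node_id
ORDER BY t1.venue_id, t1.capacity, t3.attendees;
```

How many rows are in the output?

Step 1 — t1 LEFT JOIN t2 on venue_id → 6 row(s).
Then LEFT JOIN `bookings t3` on node_id: each of those 6 rows is kept; rows whose t2.node_id has no match in t3 get NULL for t3's columns.
Result: 6 row(s).

6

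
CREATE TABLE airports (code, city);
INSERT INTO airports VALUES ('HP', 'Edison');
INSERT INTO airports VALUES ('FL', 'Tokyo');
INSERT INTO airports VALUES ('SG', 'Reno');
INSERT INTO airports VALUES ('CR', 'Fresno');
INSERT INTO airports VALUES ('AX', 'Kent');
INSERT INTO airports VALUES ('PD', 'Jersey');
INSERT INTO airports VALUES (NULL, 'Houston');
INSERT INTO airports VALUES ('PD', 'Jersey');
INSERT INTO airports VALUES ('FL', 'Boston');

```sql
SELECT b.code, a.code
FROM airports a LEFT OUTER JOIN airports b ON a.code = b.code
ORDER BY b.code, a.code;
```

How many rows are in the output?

13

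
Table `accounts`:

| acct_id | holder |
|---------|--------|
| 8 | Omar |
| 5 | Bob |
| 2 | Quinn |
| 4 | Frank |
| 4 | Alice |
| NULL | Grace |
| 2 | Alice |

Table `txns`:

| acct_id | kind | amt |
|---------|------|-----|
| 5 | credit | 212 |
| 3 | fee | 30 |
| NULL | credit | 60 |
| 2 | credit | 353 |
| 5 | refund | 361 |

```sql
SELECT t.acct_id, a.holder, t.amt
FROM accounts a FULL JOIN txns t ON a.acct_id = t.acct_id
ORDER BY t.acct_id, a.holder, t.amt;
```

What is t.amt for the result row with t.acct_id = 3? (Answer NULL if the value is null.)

FULL OUTER JOIN keeps every row from both sides; unmatched rows get NULL for the other side's columns.
Matching on a.acct_id = t.acct_id. A NULL in a compared column never satisfies the condition.
- a (acct_id=8) has no partner → padded with NULL.
- a (acct_id=5) pairs with 2 row(s) of t.
- a (acct_id=2) pairs with 1 row(s) of t.
- a (acct_id=4) has no partner → padded with NULL.
- a (acct_id=4) has no partner → padded with NULL.
- a (acct_id=NULL) has no partner → padded with NULL.
- a (acct_id=2) pairs with 1 row(s) of t.
- plus 2 unmatched t row(s), each kept with NULL a columns.

30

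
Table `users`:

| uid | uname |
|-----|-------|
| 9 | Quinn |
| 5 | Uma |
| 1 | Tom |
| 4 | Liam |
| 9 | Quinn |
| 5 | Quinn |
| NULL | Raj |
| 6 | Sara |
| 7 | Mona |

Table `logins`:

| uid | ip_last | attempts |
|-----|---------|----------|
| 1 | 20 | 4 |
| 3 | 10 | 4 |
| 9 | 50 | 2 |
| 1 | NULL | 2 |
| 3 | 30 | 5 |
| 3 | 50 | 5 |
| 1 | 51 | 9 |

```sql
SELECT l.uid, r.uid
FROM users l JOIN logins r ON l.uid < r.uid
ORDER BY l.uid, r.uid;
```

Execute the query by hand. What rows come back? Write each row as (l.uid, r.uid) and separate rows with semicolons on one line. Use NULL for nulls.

(1, 3); (1, 3); (1, 3); (1, 9); (4, 9); (5, 9); (5, 9); (6, 9); (7, 9)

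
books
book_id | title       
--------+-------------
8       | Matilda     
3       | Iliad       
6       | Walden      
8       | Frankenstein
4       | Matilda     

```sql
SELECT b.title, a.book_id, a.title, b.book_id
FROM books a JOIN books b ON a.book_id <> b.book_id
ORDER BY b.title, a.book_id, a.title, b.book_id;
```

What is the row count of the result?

INNER JOIN keeps only pairs where the ON condition holds.
Matching on a.book_id <> b.book_id.
- a (book_id=8) pairs with 3 row(s) of b.
- a (book_id=3) pairs with 4 row(s) of b.
- a (book_id=6) pairs with 4 row(s) of b.
- a (book_id=8) pairs with 3 row(s) of b.
- a (book_id=4) pairs with 4 row(s) of b.
Total: 18 rows.

18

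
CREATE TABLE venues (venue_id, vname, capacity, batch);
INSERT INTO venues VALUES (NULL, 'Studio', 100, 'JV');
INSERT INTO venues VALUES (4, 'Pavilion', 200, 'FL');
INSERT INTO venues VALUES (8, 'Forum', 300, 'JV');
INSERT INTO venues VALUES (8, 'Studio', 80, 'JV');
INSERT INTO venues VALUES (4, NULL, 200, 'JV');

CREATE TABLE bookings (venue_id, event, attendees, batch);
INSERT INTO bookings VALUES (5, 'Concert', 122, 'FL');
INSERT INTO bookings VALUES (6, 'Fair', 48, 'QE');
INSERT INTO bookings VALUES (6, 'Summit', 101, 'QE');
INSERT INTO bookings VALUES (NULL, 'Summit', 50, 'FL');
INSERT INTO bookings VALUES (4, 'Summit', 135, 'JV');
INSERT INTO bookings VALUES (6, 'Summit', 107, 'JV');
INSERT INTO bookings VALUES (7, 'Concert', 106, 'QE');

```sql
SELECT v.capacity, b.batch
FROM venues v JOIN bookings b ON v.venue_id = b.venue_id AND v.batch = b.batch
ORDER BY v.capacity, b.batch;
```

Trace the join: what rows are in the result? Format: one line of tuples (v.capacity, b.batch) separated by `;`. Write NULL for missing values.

(200, JV)

INNER JOIN keeps only pairs where the ON condition holds.
Matching on v.venue_id = b.venue_id AND v.batch = b.batch. A NULL in a compared column never satisfies the condition.
- v[0] venue_id=NULL, batch=JV → no match; dropped.
- v[1] venue_id=4, batch=FL → no match; dropped.
- v[2] venue_id=8, batch=JV → no match; dropped.
- v[3] venue_id=8, batch=JV → no match; dropped.
- v[4] venue_id=4, batch=JV → 1 match(es) in b → 1 row(s).
After projecting and ordering:
v.capacity | b.batch
200 | JV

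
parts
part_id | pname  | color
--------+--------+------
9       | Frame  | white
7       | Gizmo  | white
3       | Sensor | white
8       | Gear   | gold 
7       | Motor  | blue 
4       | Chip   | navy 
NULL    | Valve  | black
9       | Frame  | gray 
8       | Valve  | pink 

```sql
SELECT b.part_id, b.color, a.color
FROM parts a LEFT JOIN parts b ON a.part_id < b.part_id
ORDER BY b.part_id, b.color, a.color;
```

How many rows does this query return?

28

LEFT JOIN keeps every row from `parts a`; unmatched rows get NULL for `parts b`'s columns.
Matching on a.part_id < b.part_id. A NULL in a compared column never satisfies the condition.
Matched pairs: 25; unmatched a rows kept: 3.
Total: 25 matched + 3 padded = 28 rows.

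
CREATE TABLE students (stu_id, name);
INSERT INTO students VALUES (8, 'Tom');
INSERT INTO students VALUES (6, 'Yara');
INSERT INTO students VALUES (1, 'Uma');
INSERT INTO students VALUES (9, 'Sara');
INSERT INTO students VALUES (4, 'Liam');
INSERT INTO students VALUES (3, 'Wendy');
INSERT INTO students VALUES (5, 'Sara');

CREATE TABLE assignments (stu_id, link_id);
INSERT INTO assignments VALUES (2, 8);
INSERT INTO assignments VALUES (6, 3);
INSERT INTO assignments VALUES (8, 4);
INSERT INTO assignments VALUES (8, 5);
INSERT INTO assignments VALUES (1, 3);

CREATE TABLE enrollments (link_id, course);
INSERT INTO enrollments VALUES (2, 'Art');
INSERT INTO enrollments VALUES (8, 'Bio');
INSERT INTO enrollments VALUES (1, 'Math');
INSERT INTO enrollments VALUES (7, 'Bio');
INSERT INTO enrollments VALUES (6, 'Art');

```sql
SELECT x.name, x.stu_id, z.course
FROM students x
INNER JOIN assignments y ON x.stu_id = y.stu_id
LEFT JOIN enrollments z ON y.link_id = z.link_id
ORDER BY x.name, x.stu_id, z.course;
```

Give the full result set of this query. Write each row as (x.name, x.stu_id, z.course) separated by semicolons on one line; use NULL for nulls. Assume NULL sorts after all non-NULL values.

(Tom, 8, NULL); (Tom, 8, NULL); (Uma, 1, NULL); (Yara, 6, NULL)

Step 1 — x INNER JOIN y on stu_id → 4 row(s).
Then LEFT JOIN `enrollments z` on link_id: each of those 4 rows is kept; rows whose y.link_id has no match in z get NULL for z's columns.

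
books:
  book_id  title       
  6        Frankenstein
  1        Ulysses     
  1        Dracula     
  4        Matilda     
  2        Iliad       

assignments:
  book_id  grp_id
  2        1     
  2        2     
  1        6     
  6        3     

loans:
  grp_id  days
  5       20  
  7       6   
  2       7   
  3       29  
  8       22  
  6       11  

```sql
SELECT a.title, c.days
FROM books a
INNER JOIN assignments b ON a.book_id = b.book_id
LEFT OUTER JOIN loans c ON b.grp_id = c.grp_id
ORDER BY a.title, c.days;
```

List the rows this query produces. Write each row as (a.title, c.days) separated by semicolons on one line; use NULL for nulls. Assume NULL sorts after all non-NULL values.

(Dracula, 11); (Frankenstein, 29); (Iliad, 7); (Iliad, NULL); (Ulysses, 11)

Joins associate left-to-right: books INNER JOIN assignments on book_id gives 5 intermediate row(s).
Then LEFT JOIN `loans c` on grp_id: each of those 5 rows is kept; rows whose b.grp_id has no match in c get NULL for c's columns.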